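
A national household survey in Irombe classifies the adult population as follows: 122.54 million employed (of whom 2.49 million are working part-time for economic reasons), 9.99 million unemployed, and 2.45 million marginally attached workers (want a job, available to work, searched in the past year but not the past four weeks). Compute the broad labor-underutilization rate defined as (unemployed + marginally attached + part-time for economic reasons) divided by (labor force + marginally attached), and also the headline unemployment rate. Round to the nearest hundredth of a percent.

Broad underutilization rate ≈ 11.06%; headline unemployment rate ≈ 7.54%.

Labor force = 122.54 + 9.99 = 132.53 million.
Numerator = 9.99 + 2.45 + 2.49 = 14.93 million.
Denominator = 132.53 + 2.45 = 134.98 million.
Broad rate = 14.93 / 134.98 = 11.06%.
Headline unemployment rate = 9.99 / 132.53 = 7.54%.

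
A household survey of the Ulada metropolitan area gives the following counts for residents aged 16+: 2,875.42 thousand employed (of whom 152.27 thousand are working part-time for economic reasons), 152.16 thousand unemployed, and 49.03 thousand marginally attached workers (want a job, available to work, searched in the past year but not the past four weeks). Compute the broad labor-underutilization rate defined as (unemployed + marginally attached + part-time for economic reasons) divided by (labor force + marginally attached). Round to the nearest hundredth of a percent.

Labor force = 2,875.42 + 152.16 = 3,027.58 thousand.
Numerator = 152.16 + 49.03 + 152.27 = 353.46 thousand.
Denominator = 3,027.58 + 49.03 = 3,076.61 thousand.
Broad rate = 353.46 / 3,076.61 = 11.49%.

Broad underutilization rate ≈ 11.49%.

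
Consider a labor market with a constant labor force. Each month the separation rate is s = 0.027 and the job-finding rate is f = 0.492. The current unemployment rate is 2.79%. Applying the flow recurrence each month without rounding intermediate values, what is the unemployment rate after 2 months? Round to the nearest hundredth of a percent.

Unemployment rate after two months ≈ 4.64%.

With a fixed labor force, u_{t+1} = u_t + s·(1−u_t) − f·u_t = u_t·(1−s−f) + s.
Here 1−s−f = 0.481 and s = 0.027.
u_1 = 0.027900 × 0.481 + 0.027 = 0.040420.
u_2 = 0.040420 × 0.481 + 0.027 = 0.046442.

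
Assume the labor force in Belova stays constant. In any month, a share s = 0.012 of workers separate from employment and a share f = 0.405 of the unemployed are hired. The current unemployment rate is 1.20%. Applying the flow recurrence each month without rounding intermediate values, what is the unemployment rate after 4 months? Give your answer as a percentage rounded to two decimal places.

Unemployment rate after four months ≈ 2.68%.

With a fixed labor force, u_{t+1} = u_t + s·(1−u_t) − f·u_t = u_t·(1−s−f) + s.
Here 1−s−f = 0.583 and s = 0.012.
u_1 = 0.012000 × 0.583 + 0.012 = 0.018996.
u_2 = 0.018996 × 0.583 + 0.012 = 0.023075.
u_3 = 0.023075 × 0.583 + 0.012 = 0.025453.
u_4 = 0.025453 × 0.583 + 0.012 = 0.026839.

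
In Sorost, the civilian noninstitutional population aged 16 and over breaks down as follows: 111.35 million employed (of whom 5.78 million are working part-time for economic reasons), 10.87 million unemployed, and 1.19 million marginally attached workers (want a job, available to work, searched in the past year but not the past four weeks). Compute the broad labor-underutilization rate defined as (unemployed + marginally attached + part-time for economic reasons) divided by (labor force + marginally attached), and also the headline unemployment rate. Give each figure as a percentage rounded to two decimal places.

Broad underutilization rate ≈ 14.46%; headline unemployment rate ≈ 8.89%.

Labor force = 111.35 + 10.87 = 122.22 million.
Numerator = 10.87 + 1.19 + 5.78 = 17.84 million.
Denominator = 122.22 + 1.19 = 123.41 million.
Broad rate = 17.84 / 123.41 = 14.46%.
Headline unemployment rate = 10.87 / 122.22 = 8.89%.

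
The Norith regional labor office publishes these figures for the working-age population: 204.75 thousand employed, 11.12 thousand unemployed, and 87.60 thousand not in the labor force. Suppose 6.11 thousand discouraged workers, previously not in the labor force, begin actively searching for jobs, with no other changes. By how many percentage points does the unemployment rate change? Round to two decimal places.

The unemployment rate changes by +2.61 percentage points.

Initially, labor force = 204.75 + 11.12 = 215.87 thousand, so u = 11.12/215.87 = 5.15%.
After the change, unemployed and labor force both rise by 6.11 → E = 204.75, U = 17.23, labor force = 221.98 thousand.
New unemployment rate = 17.23 / 221.98 = 7.76%.
Change = 7.76% − 5.15% = +2.61 percentage points.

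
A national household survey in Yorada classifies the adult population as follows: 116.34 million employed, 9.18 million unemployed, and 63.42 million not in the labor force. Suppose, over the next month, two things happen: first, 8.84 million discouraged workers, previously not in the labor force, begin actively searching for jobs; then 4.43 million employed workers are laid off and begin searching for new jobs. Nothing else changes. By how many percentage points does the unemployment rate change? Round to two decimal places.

Initially, labor force = 116.34 + 9.18 = 125.52 million, so u = 9.18/125.52 = 7.31%.
After the first change, unemployed and labor force both rise by 8.84 → E = 116.34, U = 18.02, labor force = 134.36 million.
After the second change, employed falls and unemployed rises by 4.43; labor force unchanged → E = 111.91, U = 22.45, labor force = 134.36 million.
New unemployment rate = 22.45 / 134.36 = 16.71%.
Change = 16.71% − 7.31% = +9.40 percentage points.

The unemployment rate changes by +9.40 percentage points.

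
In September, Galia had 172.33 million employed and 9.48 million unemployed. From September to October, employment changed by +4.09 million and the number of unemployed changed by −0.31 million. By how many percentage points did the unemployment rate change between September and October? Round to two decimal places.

September: labor force = 172.33 + 9.48 = 181.81; u = 9.48/181.81 = 5.21%.
October: labor force = 176.42 + 9.17 = 185.59; u = 9.17/185.59 = 4.94%.
Change = 4.94% − 5.21% = −0.27 pp.

The unemployment rate changed by −0.27 percentage points.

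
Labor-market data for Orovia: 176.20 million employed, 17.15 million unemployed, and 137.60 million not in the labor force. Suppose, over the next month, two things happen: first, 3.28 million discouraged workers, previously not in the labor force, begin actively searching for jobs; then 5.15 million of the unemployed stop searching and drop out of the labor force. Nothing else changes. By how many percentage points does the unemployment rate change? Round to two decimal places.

Initially, labor force = 176.20 + 17.15 = 193.35 million, so u = 17.15/193.35 = 8.87%.
After the first change, unemployed and labor force both rise by 3.28 → E = 176.20, U = 20.43, labor force = 196.63 million.
After the second change, unemployed and labor force both fall by 5.15 → E = 176.20, U = 15.28, labor force = 191.48 million.
New unemployment rate = 15.28 / 191.48 = 7.98%.
Change = 7.98% − 8.87% = −0.89 percentage points.

The unemployment rate changes by −0.89 percentage points.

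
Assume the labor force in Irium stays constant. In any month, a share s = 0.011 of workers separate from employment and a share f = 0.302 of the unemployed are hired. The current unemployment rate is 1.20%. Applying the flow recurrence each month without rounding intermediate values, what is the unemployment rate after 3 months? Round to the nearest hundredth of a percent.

With a fixed labor force, u_{t+1} = u_t + s·(1−u_t) − f·u_t = u_t·(1−s−f) + s.
Here 1−s−f = 0.687 and s = 0.011.
u_1 = 0.012000 × 0.687 + 0.011 = 0.019244.
u_2 = 0.019244 × 0.687 + 0.011 = 0.024221.
u_3 = 0.024221 × 0.687 + 0.011 = 0.027640.

Unemployment rate after three months ≈ 2.76%.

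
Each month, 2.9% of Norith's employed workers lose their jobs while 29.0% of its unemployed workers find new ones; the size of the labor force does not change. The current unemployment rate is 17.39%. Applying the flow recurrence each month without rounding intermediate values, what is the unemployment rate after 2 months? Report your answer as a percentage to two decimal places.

Unemployment rate after two months ≈ 12.94%.

With a fixed labor force, u_{t+1} = u_t + s·(1−u_t) − f·u_t = u_t·(1−s−f) + s.
Here 1−s−f = 0.681 and s = 0.029.
u_1 = 0.173900 × 0.681 + 0.029 = 0.147426.
u_2 = 0.147426 × 0.681 + 0.029 = 0.129397.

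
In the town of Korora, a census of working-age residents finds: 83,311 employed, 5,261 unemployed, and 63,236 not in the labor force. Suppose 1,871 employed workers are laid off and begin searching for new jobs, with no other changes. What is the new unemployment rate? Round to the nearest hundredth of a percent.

New unemployment rate ≈ 8.05%.

Initially, labor force = 83,311 + 5,261 = 88,572, so u = 5,261/88,572 = 5.94%.
After the change, employed falls and unemployed rises by 1,871; labor force unchanged → E = 81,440, U = 7,132, labor force = 88,572.
New unemployment rate = 7,132 / 88,572 = 8.05%.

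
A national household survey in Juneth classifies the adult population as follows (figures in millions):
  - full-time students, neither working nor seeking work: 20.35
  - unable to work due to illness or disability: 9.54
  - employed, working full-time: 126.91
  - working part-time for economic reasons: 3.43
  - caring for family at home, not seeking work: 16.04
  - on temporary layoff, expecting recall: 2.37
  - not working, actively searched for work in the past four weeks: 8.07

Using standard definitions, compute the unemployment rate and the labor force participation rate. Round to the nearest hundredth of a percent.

Unemployment rate ≈ 7.42%; labor force participation rate ≈ 75.40%.

Employed = 126.91 + 3.43 = 130.34 million (anyone who worked, including part-time for economic reasons, counts as employed).
Unemployed = 2.37 + 8.07 = 10.44 million (jobless and actively searching, or on temporary layoff).
Labor force = 130.34 + 10.44 = 140.78 million.
Not in labor force = 20.35 + 9.54 + 16.04 = 45.93 million (those not working and not actively searching are outside the labor force).
Civilian working-age population = 140.78 + 45.93 = 186.71 million.
Unemployment rate = 10.44 / 140.78 = 7.42%.
Labor force participation rate = 140.78 / 186.71 = 75.40%.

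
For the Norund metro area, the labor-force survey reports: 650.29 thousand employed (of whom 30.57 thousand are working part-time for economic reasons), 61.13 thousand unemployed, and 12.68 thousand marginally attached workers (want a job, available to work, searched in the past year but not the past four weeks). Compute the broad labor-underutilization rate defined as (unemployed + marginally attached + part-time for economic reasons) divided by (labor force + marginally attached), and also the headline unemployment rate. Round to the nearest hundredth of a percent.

Broad underutilization rate ≈ 14.42%; headline unemployment rate ≈ 8.59%.

Labor force = 650.29 + 61.13 = 711.42 thousand.
Numerator = 61.13 + 12.68 + 30.57 = 104.38 thousand.
Denominator = 711.42 + 12.68 = 724.10 thousand.
Broad rate = 104.38 / 724.10 = 14.42%.
Headline unemployment rate = 61.13 / 711.42 = 8.59%.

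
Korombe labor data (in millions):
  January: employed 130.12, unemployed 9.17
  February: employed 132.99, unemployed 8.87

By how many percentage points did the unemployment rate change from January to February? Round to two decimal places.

The unemployment rate changed by −0.33 percentage points.

January: labor force = 130.12 + 9.17 = 139.29; u = 9.17/139.29 = 6.58%.
February: labor force = 132.99 + 8.87 = 141.86; u = 8.87/141.86 = 6.25%.
Change = 6.25% − 6.58% = −0.33 pp.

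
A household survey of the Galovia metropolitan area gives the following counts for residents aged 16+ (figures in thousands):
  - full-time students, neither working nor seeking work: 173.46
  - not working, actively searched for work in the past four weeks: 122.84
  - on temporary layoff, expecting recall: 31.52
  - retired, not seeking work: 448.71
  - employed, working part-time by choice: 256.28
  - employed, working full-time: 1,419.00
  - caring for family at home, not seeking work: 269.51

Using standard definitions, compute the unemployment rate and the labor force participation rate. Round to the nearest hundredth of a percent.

Unemployment rate ≈ 8.44%; labor force participation rate ≈ 67.23%.

Employed = 256.28 + 1,419.00 = 1,675.28 thousand.
Unemployed = 122.84 + 31.52 = 154.36 thousand (jobless and actively searching, or on temporary layoff).
Labor force = 1,675.28 + 154.36 = 1,829.64 thousand.
Not in labor force = 173.46 + 448.71 + 269.51 = 891.68 thousand (those not working and not actively searching are outside the labor force).
Civilian working-age population = 1,829.64 + 891.68 = 2,721.32 thousand.
Unemployment rate = 154.36 / 1,829.64 = 8.44%.
Labor force participation rate = 1,829.64 / 2,721.32 = 67.23%.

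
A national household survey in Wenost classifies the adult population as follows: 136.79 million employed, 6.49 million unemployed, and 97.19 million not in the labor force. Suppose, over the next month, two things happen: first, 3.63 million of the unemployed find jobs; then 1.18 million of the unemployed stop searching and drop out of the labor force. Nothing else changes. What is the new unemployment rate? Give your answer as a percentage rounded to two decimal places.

Initially, labor force = 136.79 + 6.49 = 143.28 million, so u = 6.49/143.28 = 4.53%.
After the first change, unemployed falls and employed rises by 3.63; labor force unchanged → E = 140.42, U = 2.86, labor force = 143.28 million.
After the second change, unemployed and labor force both fall by 1.18 → E = 140.42, U = 1.68, labor force = 142.10 million.
New unemployment rate = 1.68 / 142.10 = 1.18%.

New unemployment rate ≈ 1.18%.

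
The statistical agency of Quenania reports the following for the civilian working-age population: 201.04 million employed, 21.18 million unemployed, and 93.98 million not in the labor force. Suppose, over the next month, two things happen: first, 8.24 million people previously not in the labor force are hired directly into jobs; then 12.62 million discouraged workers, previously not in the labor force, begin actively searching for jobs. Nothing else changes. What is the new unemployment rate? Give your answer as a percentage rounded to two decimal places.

Initially, labor force = 201.04 + 21.18 = 222.22 million, so u = 21.18/222.22 = 9.53%.
After the first change, employed and labor force both rise by 8.24; unemployed unchanged → E = 209.28, U = 21.18, labor force = 230.46 million.
After the second change, unemployed and labor force both rise by 12.62 → E = 209.28, U = 33.80, labor force = 243.08 million.
New unemployment rate = 33.80 / 243.08 = 13.90%.

New unemployment rate ≈ 13.90%.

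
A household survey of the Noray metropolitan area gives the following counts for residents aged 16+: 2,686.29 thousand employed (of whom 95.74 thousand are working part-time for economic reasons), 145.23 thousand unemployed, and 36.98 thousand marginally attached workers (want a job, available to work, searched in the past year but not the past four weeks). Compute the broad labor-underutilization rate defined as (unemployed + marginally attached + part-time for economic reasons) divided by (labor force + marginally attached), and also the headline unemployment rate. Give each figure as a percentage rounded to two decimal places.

Broad underutilization rate ≈ 9.69%; headline unemployment rate ≈ 5.13%.

Labor force = 2,686.29 + 145.23 = 2,831.52 thousand.
Numerator = 145.23 + 36.98 + 95.74 = 277.95 thousand.
Denominator = 2,831.52 + 36.98 = 2,868.50 thousand.
Broad rate = 277.95 / 2,868.50 = 9.69%.
Headline unemployment rate = 145.23 / 2,831.52 = 5.13%.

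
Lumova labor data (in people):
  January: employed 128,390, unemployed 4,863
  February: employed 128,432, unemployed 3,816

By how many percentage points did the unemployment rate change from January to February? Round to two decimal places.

The unemployment rate changed by −0.76 percentage points.

January: labor force = 128,390 + 4,863 = 133,253; u = 4,863/133,253 = 3.65%.
February: labor force = 128,432 + 3,816 = 132,248; u = 3,816/132,248 = 2.89%.
Change = 2.89% − 3.65% = −0.76 pp.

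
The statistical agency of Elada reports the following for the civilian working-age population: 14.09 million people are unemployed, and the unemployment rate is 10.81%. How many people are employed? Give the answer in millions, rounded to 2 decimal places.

Labor force = U / u = 14.09 / 0.1081 ≈ 130.34 million.
Employed = labor force − unemployed = 130.34 − 14.09 = 116.25 million.

About 116.25 million are employed.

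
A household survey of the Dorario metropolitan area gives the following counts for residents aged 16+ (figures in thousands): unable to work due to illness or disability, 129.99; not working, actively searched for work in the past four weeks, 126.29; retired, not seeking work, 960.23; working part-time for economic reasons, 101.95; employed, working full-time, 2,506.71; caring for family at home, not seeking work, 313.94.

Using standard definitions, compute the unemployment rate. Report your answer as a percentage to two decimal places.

Unemployment rate ≈ 4.62%.

Employed = 101.95 + 2,506.71 = 2,608.66 thousand (anyone who worked, including part-time for economic reasons, counts as employed).
Unemployed = 126.29 thousand.
Labor force = 2,608.66 + 126.29 = 2,734.95 thousand.
Unemployment rate = 126.29 / 2,734.95 = 4.62%.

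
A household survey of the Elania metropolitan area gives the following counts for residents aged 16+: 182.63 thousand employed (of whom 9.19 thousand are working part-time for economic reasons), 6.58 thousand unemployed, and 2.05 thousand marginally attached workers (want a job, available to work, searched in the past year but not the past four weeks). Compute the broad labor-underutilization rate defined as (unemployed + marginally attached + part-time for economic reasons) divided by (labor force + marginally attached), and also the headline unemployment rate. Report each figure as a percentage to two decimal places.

Labor force = 182.63 + 6.58 = 189.21 thousand.
Numerator = 6.58 + 2.05 + 9.19 = 17.82 thousand.
Denominator = 189.21 + 2.05 = 191.26 thousand.
Broad rate = 17.82 / 191.26 = 9.32%.
Headline unemployment rate = 6.58 / 189.21 = 3.48%.

Broad underutilization rate ≈ 9.32%; headline unemployment rate ≈ 3.48%.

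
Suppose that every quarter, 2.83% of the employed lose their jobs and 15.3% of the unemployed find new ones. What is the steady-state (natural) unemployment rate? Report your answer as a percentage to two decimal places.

Steady-state unemployment rate ≈ 15.61%.

At steady state the flows balance: s·E = f·U, so U/(E+U) = s/(s+f).
u* = 2.83 / (2.83 + 15.3) = 2.83 / 18.13 = 15.61%.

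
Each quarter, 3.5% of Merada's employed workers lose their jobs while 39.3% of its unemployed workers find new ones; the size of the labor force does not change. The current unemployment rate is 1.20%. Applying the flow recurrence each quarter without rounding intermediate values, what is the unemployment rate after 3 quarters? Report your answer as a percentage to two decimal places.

Unemployment rate after three quarters ≈ 6.87%.

With a fixed labor force, u_{t+1} = u_t + s·(1−u_t) − f·u_t = u_t·(1−s−f) + s.
Here 1−s−f = 0.572 and s = 0.035.
u_1 = 0.012000 × 0.572 + 0.035 = 0.041864.
u_2 = 0.041864 × 0.572 + 0.035 = 0.058946.
u_3 = 0.058946 × 0.572 + 0.035 = 0.068717.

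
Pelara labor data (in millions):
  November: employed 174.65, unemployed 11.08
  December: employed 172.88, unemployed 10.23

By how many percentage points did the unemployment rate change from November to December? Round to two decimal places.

The unemployment rate changed by −0.38 percentage points.

November: labor force = 174.65 + 11.08 = 185.73; u = 11.08/185.73 = 5.97%.
December: labor force = 172.88 + 10.23 = 183.11; u = 10.23/183.11 = 5.59%.
Change = 5.59% − 5.97% = −0.38 pp.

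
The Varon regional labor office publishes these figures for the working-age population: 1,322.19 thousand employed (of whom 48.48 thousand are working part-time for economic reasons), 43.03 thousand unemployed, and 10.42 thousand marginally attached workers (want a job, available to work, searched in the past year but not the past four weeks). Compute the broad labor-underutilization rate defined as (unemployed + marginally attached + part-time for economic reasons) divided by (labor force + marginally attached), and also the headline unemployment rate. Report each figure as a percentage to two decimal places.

Labor force = 1,322.19 + 43.03 = 1,365.22 thousand.
Numerator = 43.03 + 10.42 + 48.48 = 101.93 thousand.
Denominator = 1,365.22 + 10.42 = 1,375.64 thousand.
Broad rate = 101.93 / 1,375.64 = 7.41%.
Headline unemployment rate = 43.03 / 1,365.22 = 3.15%.

Broad underutilization rate ≈ 7.41%; headline unemployment rate ≈ 3.15%.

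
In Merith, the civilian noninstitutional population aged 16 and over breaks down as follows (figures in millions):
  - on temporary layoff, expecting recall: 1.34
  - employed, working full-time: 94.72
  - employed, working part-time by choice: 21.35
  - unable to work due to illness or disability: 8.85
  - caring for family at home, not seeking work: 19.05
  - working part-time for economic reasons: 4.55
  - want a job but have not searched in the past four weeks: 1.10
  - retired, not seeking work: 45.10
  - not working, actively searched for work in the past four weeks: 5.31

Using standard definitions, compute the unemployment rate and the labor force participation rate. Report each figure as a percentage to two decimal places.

Unemployment rate ≈ 5.23%; labor force participation rate ≈ 63.20%.

Employed = 94.72 + 21.35 + 4.55 = 120.62 million (anyone who worked, including part-time for economic reasons, counts as employed).
Unemployed = 1.34 + 5.31 = 6.65 million (jobless and actively searching, or on temporary layoff).
Labor force = 120.62 + 6.65 = 127.27 million.
Not in labor force = 8.85 + 19.05 + 1.10 + 45.10 = 74.10 million (those not working and not actively searching are outside the labor force — including those who want a job but have given up searching).
Civilian working-age population = 127.27 + 74.10 = 201.37 million.
Unemployment rate = 6.65 / 127.27 = 5.23%.
Labor force participation rate = 127.27 / 201.37 = 63.20%.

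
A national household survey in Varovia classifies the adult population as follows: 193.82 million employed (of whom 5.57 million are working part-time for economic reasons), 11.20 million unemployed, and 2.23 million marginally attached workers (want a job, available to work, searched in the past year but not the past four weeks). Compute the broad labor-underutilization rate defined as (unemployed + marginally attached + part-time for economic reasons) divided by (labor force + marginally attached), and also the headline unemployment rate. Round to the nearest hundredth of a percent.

Labor force = 193.82 + 11.20 = 205.02 million.
Numerator = 11.20 + 2.23 + 5.57 = 19.00 million.
Denominator = 205.02 + 2.23 = 207.25 million.
Broad rate = 19.00 / 207.25 = 9.17%.
Headline unemployment rate = 11.20 / 205.02 = 5.46%.

Broad underutilization rate ≈ 9.17%; headline unemployment rate ≈ 5.46%.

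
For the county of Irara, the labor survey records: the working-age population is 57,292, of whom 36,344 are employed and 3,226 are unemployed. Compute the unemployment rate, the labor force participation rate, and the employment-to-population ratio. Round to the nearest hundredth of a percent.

Unemployment rate ≈ 8.15%; labor force participation rate ≈ 69.07%; employment-population ratio ≈ 63.44%.

Labor force = employed + unemployed = 36,344 + 3,226 = 39,570.
Unemployment rate = 3,226 / 39,570 = 8.15%.
Labor force participation rate = 39,570 / 57,292 = 69.07%.
Employment-population ratio = 36,344 / 57,292 = 63.44%.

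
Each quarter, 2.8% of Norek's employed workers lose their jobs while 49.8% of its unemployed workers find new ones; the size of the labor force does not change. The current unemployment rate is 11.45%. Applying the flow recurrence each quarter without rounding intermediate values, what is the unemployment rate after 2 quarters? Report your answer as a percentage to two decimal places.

With a fixed labor force, u_{t+1} = u_t + s·(1−u_t) − f·u_t = u_t·(1−s−f) + s.
Here 1−s−f = 0.474 and s = 0.028.
u_1 = 0.114500 × 0.474 + 0.028 = 0.082273.
u_2 = 0.082273 × 0.474 + 0.028 = 0.066997.

Unemployment rate after two quarters ≈ 6.70%.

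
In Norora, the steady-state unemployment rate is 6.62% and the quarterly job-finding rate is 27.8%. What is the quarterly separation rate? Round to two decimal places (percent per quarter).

From u* = s/(s+f): s = u·f/(1−u).
s = 0.0662 × 27.8 / (1 − 0.0662) = 1.8404 / 0.9338 ≈ 1.97% per quarter.

Separation rate ≈ 1.97% per quarter.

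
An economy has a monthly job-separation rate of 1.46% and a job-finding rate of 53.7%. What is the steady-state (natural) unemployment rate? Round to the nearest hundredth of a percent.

At steady state the flows balance: s·E = f·U, so U/(E+U) = s/(s+f).
u* = 1.46 / (1.46 + 53.7) = 1.46 / 55.16 = 2.65%.

Steady-state unemployment rate ≈ 2.65%.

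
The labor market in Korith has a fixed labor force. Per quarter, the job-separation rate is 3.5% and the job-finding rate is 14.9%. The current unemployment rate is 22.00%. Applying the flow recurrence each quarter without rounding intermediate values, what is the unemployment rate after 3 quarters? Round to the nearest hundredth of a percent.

With a fixed labor force, u_{t+1} = u_t + s·(1−u_t) − f·u_t = u_t·(1−s−f) + s.
Here 1−s−f = 0.816 and s = 0.035.
u_1 = 0.220000 × 0.816 + 0.035 = 0.214520.
u_2 = 0.214520 × 0.816 + 0.035 = 0.210048.
u_3 = 0.210048 × 0.816 + 0.035 = 0.206399.

Unemployment rate after three quarters ≈ 20.64%.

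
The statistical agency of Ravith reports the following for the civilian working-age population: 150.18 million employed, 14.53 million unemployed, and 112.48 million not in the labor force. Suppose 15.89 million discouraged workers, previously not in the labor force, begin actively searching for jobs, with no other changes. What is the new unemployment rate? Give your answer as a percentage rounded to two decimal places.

Initially, labor force = 150.18 + 14.53 = 164.71 million, so u = 14.53/164.71 = 8.82%.
After the change, unemployed and labor force both rise by 15.89 → E = 150.18, U = 30.42, labor force = 180.60 million.
New unemployment rate = 30.42 / 180.60 = 16.84%.

New unemployment rate ≈ 16.84%.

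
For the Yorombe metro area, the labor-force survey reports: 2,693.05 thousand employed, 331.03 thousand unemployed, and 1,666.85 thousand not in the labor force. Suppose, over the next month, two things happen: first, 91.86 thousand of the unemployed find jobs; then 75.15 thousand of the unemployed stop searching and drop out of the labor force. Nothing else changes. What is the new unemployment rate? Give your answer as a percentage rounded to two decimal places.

Initially, labor force = 2,693.05 + 331.03 = 3,024.08 thousand, so u = 331.03/3,024.08 = 10.95%.
After the first change, unemployed falls and employed rises by 91.86; labor force unchanged → E = 2,784.91, U = 239.17, labor force = 3,024.08 thousand.
After the second change, unemployed and labor force both fall by 75.15 → E = 2,784.91, U = 164.02, labor force = 2,948.93 thousand.
New unemployment rate = 164.02 / 2,948.93 = 5.56%.

New unemployment rate ≈ 5.56%.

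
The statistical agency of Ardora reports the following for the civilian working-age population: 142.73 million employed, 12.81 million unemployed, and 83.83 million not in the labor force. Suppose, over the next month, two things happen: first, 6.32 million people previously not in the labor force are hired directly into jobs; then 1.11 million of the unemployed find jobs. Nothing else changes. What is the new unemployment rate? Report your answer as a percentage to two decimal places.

New unemployment rate ≈ 7.23%.

Initially, labor force = 142.73 + 12.81 = 155.54 million, so u = 12.81/155.54 = 8.24%.
After the first change, employed and labor force both rise by 6.32; unemployed unchanged → E = 149.05, U = 12.81, labor force = 161.86 million.
After the second change, unemployed falls and employed rises by 1.11; labor force unchanged → E = 150.16, U = 11.70, labor force = 161.86 million.
New unemployment rate = 11.70 / 161.86 = 7.23%.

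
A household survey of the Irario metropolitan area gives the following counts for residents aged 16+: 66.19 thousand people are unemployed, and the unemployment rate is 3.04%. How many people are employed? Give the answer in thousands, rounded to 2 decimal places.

About 2,111.11 thousand are employed.

Labor force = U / u = 66.19 / 0.0304 ≈ 2,177.30 thousand.
Employed = labor force − unemployed = 2,177.30 − 66.19 = 2,111.11 thousand.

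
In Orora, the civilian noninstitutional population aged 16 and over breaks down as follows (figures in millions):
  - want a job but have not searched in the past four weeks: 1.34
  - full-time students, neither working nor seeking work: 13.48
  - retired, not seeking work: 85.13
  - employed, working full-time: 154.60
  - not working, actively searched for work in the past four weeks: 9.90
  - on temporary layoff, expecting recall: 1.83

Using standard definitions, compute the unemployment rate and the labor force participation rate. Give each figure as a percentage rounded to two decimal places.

Unemployment rate ≈ 7.05%; labor force participation rate ≈ 62.46%.

Employed = 154.60 million.
Unemployed = 9.90 + 1.83 = 11.73 million (jobless and actively searching, or on temporary layoff).
Labor force = 154.60 + 11.73 = 166.33 million.
Not in labor force = 1.34 + 13.48 + 85.13 = 99.95 million (those not working and not actively searching are outside the labor force — including those who want a job but have given up searching).
Civilian working-age population = 166.33 + 99.95 = 266.28 million.
Unemployment rate = 11.73 / 166.33 = 7.05%.
Labor force participation rate = 166.33 / 266.28 = 62.46%.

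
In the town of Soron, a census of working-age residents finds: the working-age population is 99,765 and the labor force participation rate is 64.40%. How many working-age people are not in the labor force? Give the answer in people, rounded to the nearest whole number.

About 35,516 are not in the labor force.

Share not in the labor force = 1 − 0.6440 = 0.3560.
Not in labor force = 0.3560 × 99,765 ≈ 35,516.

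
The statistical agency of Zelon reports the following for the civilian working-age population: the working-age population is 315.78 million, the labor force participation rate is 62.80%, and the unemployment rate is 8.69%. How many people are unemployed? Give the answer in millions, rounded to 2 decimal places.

Labor force = 0.6280 × 315.78 = 198.31 million.
Unemployed = 0.0869 × 198.31 ≈ 17.23 million.

About 17.23 million are unemployed.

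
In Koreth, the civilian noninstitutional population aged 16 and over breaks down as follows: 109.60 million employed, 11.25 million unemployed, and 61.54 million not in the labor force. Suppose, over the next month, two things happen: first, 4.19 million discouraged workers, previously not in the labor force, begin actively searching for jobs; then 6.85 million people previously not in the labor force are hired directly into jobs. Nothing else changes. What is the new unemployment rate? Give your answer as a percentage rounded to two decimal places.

New unemployment rate ≈ 11.71%.

Initially, labor force = 109.60 + 11.25 = 120.85 million, so u = 11.25/120.85 = 9.31%.
After the first change, unemployed and labor force both rise by 4.19 → E = 109.60, U = 15.44, labor force = 125.04 million.
After the second change, employed and labor force both rise by 6.85; unemployed unchanged → E = 116.45, U = 15.44, labor force = 131.89 million.
New unemployment rate = 15.44 / 131.89 = 11.71%.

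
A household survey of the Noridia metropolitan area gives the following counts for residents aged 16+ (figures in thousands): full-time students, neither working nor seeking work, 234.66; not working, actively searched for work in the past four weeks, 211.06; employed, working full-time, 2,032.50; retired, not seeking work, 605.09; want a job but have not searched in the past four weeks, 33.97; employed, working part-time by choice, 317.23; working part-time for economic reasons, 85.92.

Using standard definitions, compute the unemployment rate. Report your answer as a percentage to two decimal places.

Unemployment rate ≈ 7.97%.

Employed = 2,032.50 + 317.23 + 85.92 = 2,435.65 thousand (anyone who worked, including part-time for economic reasons, counts as employed).
Unemployed = 211.06 thousand.
Labor force = 2,435.65 + 211.06 = 2,646.71 thousand.
Unemployment rate = 211.06 / 2,646.71 = 7.97%.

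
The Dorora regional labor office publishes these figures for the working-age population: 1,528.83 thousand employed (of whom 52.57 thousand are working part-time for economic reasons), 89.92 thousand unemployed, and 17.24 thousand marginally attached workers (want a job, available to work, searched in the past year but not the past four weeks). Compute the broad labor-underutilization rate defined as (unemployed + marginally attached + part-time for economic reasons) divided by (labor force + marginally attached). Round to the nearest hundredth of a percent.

Broad underutilization rate ≈ 9.76%.

Labor force = 1,528.83 + 89.92 = 1,618.75 thousand.
Numerator = 89.92 + 17.24 + 52.57 = 159.73 thousand.
Denominator = 1,618.75 + 17.24 = 1,635.99 thousand.
Broad rate = 159.73 / 1,635.99 = 9.76%.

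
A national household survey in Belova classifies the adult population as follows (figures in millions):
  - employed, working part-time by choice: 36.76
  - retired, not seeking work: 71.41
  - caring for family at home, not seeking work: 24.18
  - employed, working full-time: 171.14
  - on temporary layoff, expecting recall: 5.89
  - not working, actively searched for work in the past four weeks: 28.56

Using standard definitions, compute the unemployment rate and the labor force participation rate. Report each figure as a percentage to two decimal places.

Unemployment rate ≈ 14.21%; labor force participation rate ≈ 71.71%.

Employed = 36.76 + 171.14 = 207.90 million.
Unemployed = 5.89 + 28.56 = 34.45 million (jobless and actively searching, or on temporary layoff).
Labor force = 207.90 + 34.45 = 242.35 million.
Not in labor force = 71.41 + 24.18 = 95.59 million (those not working and not actively searching are outside the labor force).
Civilian working-age population = 242.35 + 95.59 = 337.94 million.
Unemployment rate = 34.45 / 242.35 = 14.21%.
Labor force participation rate = 242.35 / 337.94 = 71.71%.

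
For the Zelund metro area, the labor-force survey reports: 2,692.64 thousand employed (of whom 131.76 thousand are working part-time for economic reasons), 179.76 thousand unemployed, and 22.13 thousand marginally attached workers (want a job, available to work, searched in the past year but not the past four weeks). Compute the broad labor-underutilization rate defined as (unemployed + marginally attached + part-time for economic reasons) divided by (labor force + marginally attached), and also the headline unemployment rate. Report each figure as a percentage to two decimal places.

Labor force = 2,692.64 + 179.76 = 2,872.40 thousand.
Numerator = 179.76 + 22.13 + 131.76 = 333.65 thousand.
Denominator = 2,872.40 + 22.13 = 2,894.53 thousand.
Broad rate = 333.65 / 2,894.53 = 11.53%.
Headline unemployment rate = 179.76 / 2,872.40 = 6.26%.

Broad underutilization rate ≈ 11.53%; headline unemployment rate ≈ 6.26%.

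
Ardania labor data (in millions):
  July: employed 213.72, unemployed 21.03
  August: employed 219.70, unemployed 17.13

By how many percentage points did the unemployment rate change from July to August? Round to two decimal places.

July: labor force = 213.72 + 21.03 = 234.75; u = 21.03/234.75 = 8.96%.
August: labor force = 219.70 + 17.13 = 236.83; u = 17.13/236.83 = 7.23%.
Change = 7.23% − 8.96% = −1.73 pp.

The unemployment rate changed by −1.73 percentage points.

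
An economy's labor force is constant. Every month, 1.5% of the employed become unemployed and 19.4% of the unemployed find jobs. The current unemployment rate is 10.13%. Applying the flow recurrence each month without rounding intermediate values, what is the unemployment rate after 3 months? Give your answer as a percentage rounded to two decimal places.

With a fixed labor force, u_{t+1} = u_t + s·(1−u_t) − f·u_t = u_t·(1−s−f) + s.
Here 1−s−f = 0.791 and s = 0.015.
u_1 = 0.101300 × 0.791 + 0.015 = 0.095128.
u_2 = 0.095128 × 0.791 + 0.015 = 0.090246.
u_3 = 0.090246 × 0.791 + 0.015 = 0.086385.

Unemployment rate after three months ≈ 8.64%.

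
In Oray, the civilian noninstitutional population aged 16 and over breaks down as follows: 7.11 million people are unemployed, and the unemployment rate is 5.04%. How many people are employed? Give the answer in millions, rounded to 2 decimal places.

Labor force = U / u = 7.11 / 0.0504 ≈ 141.07 million.
Employed = labor force − unemployed = 141.07 − 7.11 = 133.96 million.

About 133.96 million are employed.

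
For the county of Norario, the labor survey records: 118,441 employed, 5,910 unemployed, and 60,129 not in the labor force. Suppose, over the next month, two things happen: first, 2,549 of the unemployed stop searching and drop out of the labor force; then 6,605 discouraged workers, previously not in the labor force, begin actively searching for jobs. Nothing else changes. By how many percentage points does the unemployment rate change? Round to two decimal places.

The unemployment rate changes by +3.01 percentage points.

Initially, labor force = 118,441 + 5,910 = 124,351, so u = 5,910/124,351 = 4.75%.
After the first change, unemployed and labor force both fall by 2,549 → E = 118,441, U = 3,361, labor force = 121,802.
After the second change, unemployed and labor force both rise by 6,605 → E = 118,441, U = 9,966, labor force = 128,407.
New unemployment rate = 9,966 / 128,407 = 7.76%.
Change = 7.76% − 4.75% = +3.01 percentage points.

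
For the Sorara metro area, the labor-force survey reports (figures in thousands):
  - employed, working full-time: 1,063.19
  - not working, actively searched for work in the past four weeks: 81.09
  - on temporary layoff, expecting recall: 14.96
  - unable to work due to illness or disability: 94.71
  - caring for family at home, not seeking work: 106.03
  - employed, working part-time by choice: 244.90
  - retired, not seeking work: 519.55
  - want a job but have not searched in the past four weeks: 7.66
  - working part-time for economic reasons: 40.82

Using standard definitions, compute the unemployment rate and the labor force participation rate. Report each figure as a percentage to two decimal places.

Employed = 1,063.19 + 244.90 + 40.82 = 1,348.91 thousand (anyone who worked, including part-time for economic reasons, counts as employed).
Unemployed = 81.09 + 14.96 = 96.05 thousand (jobless and actively searching, or on temporary layoff).
Labor force = 1,348.91 + 96.05 = 1,444.96 thousand.
Not in labor force = 94.71 + 106.03 + 519.55 + 7.66 = 727.95 thousand (those not working and not actively searching are outside the labor force — including those who want a job but have given up searching).
Civilian working-age population = 1,444.96 + 727.95 = 2,172.91 thousand.
Unemployment rate = 96.05 / 1,444.96 = 6.65%.
Labor force participation rate = 1,444.96 / 2,172.91 = 66.50%.

Unemployment rate ≈ 6.65%; labor force participation rate ≈ 66.50%.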